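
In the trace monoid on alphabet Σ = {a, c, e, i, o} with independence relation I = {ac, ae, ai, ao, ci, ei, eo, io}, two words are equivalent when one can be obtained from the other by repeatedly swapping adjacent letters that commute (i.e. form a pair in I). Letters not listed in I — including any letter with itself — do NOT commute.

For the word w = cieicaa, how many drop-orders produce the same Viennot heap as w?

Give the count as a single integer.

210

0(c) covers ∅
1(i) covers ∅
2(e) covers 0:c
3(i) covers 1:i
4(c) covers 2:e
5(a) covers ∅
6(a) covers 5:a
floor of heap: 0:c, 1:i, 5:a
completions by unplaced set U, small U first (add the entries for U minus each lowest piece of U):
  |U|=1: {3}:1  {4}:1  {6}:1
  |U|=2: {1,3}:1  {2,4}:1  {3,4}:2  {3,6}:2  {4,6}:2  {5,6}:1
  |U|=3: {0,2,4}:1  {1,3,4}:3  {1,3,6}:3  {2,3,4}:3  {2,4,6}:3  {3,4,6}:6  {3,5,6}:3  {4,5,6}:3
  |U|=4: {0,2,3,4}:4  {0,2,4,6}:4  {1,2,3,4}:6  {1,3,4,6}:12  {1,3,5,6}:6  {2,3,4,6}:12  {2,4,5,6}:6  {3,4,5,6}:12
  |U|=5: {0,1,2,3,4}:10  {0,2,3,4,6}:20  {0,2,4,5,6}:10  {1,2,3,4,6}:30  {1,3,4,5,6}:30  {2,3,4,5,6}:30
  start at 0(c): 90
  start at 1(i): 60
  start at 5(a): 60
sum over floor = 210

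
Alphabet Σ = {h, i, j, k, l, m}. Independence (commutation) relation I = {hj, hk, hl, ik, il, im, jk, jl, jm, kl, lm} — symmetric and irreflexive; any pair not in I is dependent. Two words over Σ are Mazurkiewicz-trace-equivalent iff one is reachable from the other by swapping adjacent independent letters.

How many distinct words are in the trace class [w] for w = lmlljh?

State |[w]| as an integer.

piece 0:l — minimal
piece 1:m — minimal
piece 2:l rests on {0:l}
piece 3:l rests on {2:l}
piece 4:j — minimal
piece 5:h rests on {1:m}
minimal pieces: {0:l, 1:m, 4:j}
ways to finish when only these pieces remain (= sum over removing one remaining piece with nothing left below it):
  1 left: {3}→1  {4}→1  {5}→1
  2 left: {1,5}→1  {2,3}→1  {3,4}→2  {3,5}→2  {4,5}→2
  3 left: {0,2,3}→1  {1,3,5}→3  {1,4,5}→3  {2,3,4}→3  {2,3,5}→3  {3,4,5}→6
  4 left: {0,2,3,4}→4  {0,2,3,5}→4  {1,2,3,5}→6  {1,3,4,5}→12  {2,3,4,5}→12
  placing 0:l first → 30 extensions
  placing 1:m first → 20 extensions
  placing 4:j first → 10 extensions
total linear extensions = 60

60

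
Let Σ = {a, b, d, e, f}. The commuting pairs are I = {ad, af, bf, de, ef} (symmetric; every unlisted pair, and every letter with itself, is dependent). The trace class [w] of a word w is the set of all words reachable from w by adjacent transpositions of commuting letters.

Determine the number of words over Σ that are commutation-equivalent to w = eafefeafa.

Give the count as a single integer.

84

piece 0:e — minimal
piece 1:a rests on {0:e}
piece 2:f — minimal
piece 3:e rests on {1:a}
piece 4:f rests on {2:f}
piece 5:e rests on {3:e}
piece 6:a rests on {5:e}
piece 7:f rests on {4:f}
piece 8:a rests on {6:a}
minimal pieces: {0:e, 2:f}
ways to finish when only these pieces remain (= sum over removing one remaining piece with nothing left below it):
  1 left: {7}→1  {8}→1
  2 left: {4,7}→1  {6,8}→1  {7,8}→2
  3 left: {2,4,7}→1  {4,7,8}→3  {5,6,8}→1  {6,7,8}→3
  4 left: {2,4,7,8}→4  {3,5,6,8}→1  {4,6,7,8}→6  {5,6,7,8}→4
  5 left: {1,3,5,6,8}→1  {2,4,6,7,8}→10  {3,5,6,7,8}→5  {4,5,6,7,8}→10
  6 left: {0,1,3,5,6,8}→1  {1,3,5,6,7,8}→6  {2,4,5,6,7,8}→20  {3,4,5,6,7,8}→15
  7 left: {0,1,3,5,6,7,8}→7  {1,3,4,5,6,7,8}→21  {2,3,4,5,6,7,8}→35
  placing 0:e first → 56 extensions
  placing 2:f first → 28 extensions
total linear extensions = 84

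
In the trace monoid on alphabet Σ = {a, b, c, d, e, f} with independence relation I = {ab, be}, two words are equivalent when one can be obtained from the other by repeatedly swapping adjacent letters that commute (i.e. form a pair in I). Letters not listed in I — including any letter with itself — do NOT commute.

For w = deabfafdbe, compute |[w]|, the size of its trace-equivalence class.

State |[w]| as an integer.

6

0(d) covers ∅
1(e) covers 0:d
2(a) covers 1:e
3(b) covers 0:d
4(f) covers 2:a, 3:b
5(a) covers 4:f
6(f) covers 5:a
7(d) covers 6:f
8(b) covers 7:d
9(e) covers 7:d
floor of heap: 0:d
completions by unplaced set U, small U first (add the entries for U minus each lowest piece of U):
  |U|=1: {8}:1  {9}:1
  |U|=2: {8,9}:2
  |U|=3: {7,8,9}:2
  |U|=4: {6,7,8,9}:2
  |U|=5: {5,6,7,8,9}:2
  |U|=6: {4,5,6,7,8,9}:2
  |U|=7: {2,4,5,6,7,8,9}:2  {3,4,5,6,7,8,9}:2
  |U|=8: {1,2,4,5,6,7,8,9}:2  {2,3,4,5,6,7,8,9}:4
  start at 0(d): 6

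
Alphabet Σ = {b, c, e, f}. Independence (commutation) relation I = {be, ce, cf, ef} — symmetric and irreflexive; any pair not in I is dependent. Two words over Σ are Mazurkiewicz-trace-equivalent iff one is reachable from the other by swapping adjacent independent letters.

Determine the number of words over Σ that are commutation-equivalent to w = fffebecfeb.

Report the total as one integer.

240

#0=f has no predecessor
#1=f depends on [0:f]
#2=f depends on [1:f]
#3=e has no predecessor
#4=b depends on [2:f]
#5=e depends on [3:e]
#6=c depends on [4:b]
#7=f depends on [4:b]
#8=e depends on [5:e]
#9=b depends on [6:c, 7:f]
sources: [0:f, 3:e]
N(rest) = Σ N(rest − s) over sources s of rest; N(one piece) = 1:
  size 1 → [8]=1  [9]=1
  size 2 → [5,8]=1  [6,9]=1  [7,9]=1  [8,9]=2
  size 3 → [3,5,8]=1  [5,8,9]=3  [6,7,9]=2  [6,8,9]=3  [7,8,9]=3
  size 4 → [3,5,8,9]=4  [4,6,7,9]=2  [5,6,8,9]=6  [5,7,8,9]=6  [6,7,8,9]=8
  size 5 → [2,4,6,7,9]=2  [3,5,6,8,9]=10  [3,5,7,8,9]=10  [4,6,7,8,9]=10  [5,6,7,8,9]=20
  size 6 → [1,2,4,6,7,9]=2  [2,4,6,7,8,9]=12  [3,5,6,7,8,9]=40  [4,5,6,7,8,9]=30
  size 7 → [0,1,2,4,6,7,9]=2  [1,2,4,6,7,8,9]=14  [2,4,5,6,7,8,9]=42  [3,4,5,6,7,8,9]=70
  size 8 → [0,1,2,4,6,7,8,9]=16  [1,2,4,5,6,7,8,9]=56  [2,3,4,5,6,7,8,9]=112
  first=0(f) contributes 168
  first=3(e) contributes 72
|[w]| = 240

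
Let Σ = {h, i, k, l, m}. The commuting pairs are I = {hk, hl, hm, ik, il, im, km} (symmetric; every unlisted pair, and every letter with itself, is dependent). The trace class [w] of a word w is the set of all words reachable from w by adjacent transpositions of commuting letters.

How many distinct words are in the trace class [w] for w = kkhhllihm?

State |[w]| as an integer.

126

0(k) covers ∅
1(k) covers 0:k
2(h) covers ∅
3(h) covers 2:h
4(l) covers 1:k
5(l) covers 4:l
6(i) covers 3:h
7(h) covers 6:i
8(m) covers 5:l
floor of heap: 0:k, 2:h
completions by unplaced set U, small U first (add the entries for U minus each lowest piece of U):
  |U|=1: {7}:1  {8}:1
  |U|=2: {5,8}:1  {6,7}:1  {7,8}:2
  |U|=3: {3,6,7}:1  {4,5,8}:1  {5,7,8}:3  {6,7,8}:3
  |U|=4: {1,4,5,8}:1  {2,3,6,7}:1  {3,6,7,8}:4  {4,5,7,8}:4  {5,6,7,8}:6
  |U|=5: {0,1,4,5,8}:1  {1,4,5,7,8}:5  {2,3,6,7,8}:5  {3,5,6,7,8}:10  {4,5,6,7,8}:10
  |U|=6: {0,1,4,5,7,8}:6  {1,4,5,6,7,8}:15  {2,3,5,6,7,8}:15  {3,4,5,6,7,8}:20
  |U|=7: {0,1,4,5,6,7,8}:21  {1,3,4,5,6,7,8}:35  {2,3,4,5,6,7,8}:35
  start at 0(k): 70
  start at 2(h): 56
sum over floor = 126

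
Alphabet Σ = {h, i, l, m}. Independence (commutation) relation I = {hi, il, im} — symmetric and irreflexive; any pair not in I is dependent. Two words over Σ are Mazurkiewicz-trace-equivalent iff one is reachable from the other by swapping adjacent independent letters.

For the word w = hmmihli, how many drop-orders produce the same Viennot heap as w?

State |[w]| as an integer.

#0=h has no predecessor
#1=m depends on [0:h]
#2=m depends on [1:m]
#3=i has no predecessor
#4=h depends on [2:m]
#5=l depends on [4:h]
#6=i depends on [3:i]
sources: [0:h, 3:i]
N(rest) = Σ N(rest − s) over sources s of rest; N(one piece) = 1:
  size 1 → [5]=1  [6]=1
  size 2 → [3,6]=1  [4,5]=1  [5,6]=2
  size 3 → [2,4,5]=1  [3,5,6]=3  [4,5,6]=3
  size 4 → [1,2,4,5]=1  [2,4,5,6]=4  [3,4,5,6]=6
  size 5 → [0,1,2,4,5]=1  [1,2,4,5,6]=5  [2,3,4,5,6]=10
  first=0(h) contributes 15
  first=3(i) contributes 6
|[w]| = 21

21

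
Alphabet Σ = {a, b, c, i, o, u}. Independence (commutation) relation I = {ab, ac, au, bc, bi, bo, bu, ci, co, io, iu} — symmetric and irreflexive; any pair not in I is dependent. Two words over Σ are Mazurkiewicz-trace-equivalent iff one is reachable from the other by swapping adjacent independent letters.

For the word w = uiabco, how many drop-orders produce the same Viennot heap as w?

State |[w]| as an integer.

54

0(u) covers ∅
1(i) covers ∅
2(a) covers 1:i
3(b) covers ∅
4(c) covers 0:u
5(o) covers 0:u, 2:a
floor of heap: 0:u, 1:i, 3:b
completions by unplaced set U, small U first (add the entries for U minus each lowest piece of U):
  |U|=1: {3}:1  {4}:1  {5}:1
  |U|=2: {2,5}:1  {3,4}:2  {3,5}:2  {4,5}:2
  |U|=3: {0,4,5}:2  {1,2,5}:1  {2,3,5}:3  {2,4,5}:3  {3,4,5}:6
  |U|=4: {0,2,4,5}:5  {0,3,4,5}:8  {1,2,3,5}:4  {1,2,4,5}:4  {2,3,4,5}:12
  start at 0(u): 20
  start at 1(i): 25
  start at 3(b): 9
sum over floor = 54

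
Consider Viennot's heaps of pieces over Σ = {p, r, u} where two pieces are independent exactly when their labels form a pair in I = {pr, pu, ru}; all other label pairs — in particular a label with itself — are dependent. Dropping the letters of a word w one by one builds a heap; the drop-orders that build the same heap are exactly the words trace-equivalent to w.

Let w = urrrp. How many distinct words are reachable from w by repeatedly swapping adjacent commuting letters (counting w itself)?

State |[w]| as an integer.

20

#0=u has no predecessor
#1=r has no predecessor
#2=r depends on [1:r]
#3=r depends on [2:r]
#4=p has no predecessor
sources: [0:u, 1:r, 4:p]
N(rest) = Σ N(rest − s) over sources s of rest; N(one piece) = 1:
  size 1 → [0]=1  [3]=1  [4]=1
  size 2 → [0,3]=2  [0,4]=2  [2,3]=1  [3,4]=2
  size 3 → [0,2,3]=3  [0,3,4]=6  [1,2,3]=1  [2,3,4]=3
  first=0(u) contributes 4
  first=1(r) contributes 12
  first=4(p) contributes 4
|[w]| = 20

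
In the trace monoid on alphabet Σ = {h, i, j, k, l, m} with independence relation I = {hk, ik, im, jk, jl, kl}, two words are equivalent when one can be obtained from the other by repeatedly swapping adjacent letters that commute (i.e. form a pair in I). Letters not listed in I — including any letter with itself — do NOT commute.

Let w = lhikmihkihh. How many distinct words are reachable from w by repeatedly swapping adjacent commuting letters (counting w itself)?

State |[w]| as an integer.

70

piece 0:l — minimal
piece 1:h rests on {0:l}
piece 2:i rests on {1:h}
piece 3:k — minimal
piece 4:m rests on {1:h, 3:k}
piece 5:i rests on {2:i}
piece 6:h rests on {4:m, 5:i}
piece 7:k rests on {4:m}
piece 8:i rests on {6:h}
piece 9:h rests on {8:i}
piece 10:h rests on {9:h}
minimal pieces: {0:l, 3:k}
ways to finish when only these pieces remain (= sum over removing one remaining piece with nothing left below it):
  1 left: {7}→1  {10}→1
  2 left: {7,10}→2  {9,10}→1
  3 left: {7,9,10}→3  {8,9,10}→1
  4 left: {6,8,9,10}→1  {7,8,9,10}→4
  5 left: {5,6,8,9,10}→1  {6,7,8,9,10}→5
  6 left: {2,5,6,8,9,10}→1  {4,6,7,8,9,10}→5  {5,6,7,8,9,10}→6
  7 left: {2,5,6,7,8,9,10}→7  {3,4,6,7,8,9,10}→5  {4,5,6,7,8,9,10}→11
  8 left: {2,4,5,6,7,8,9,10}→18  {3,4,5,6,7,8,9,10}→16
  9 left: {1,2,4,5,6,7,8,9,10}→18  {2,3,4,5,6,7,8,9,10}→34
  placing 0:l first → 52 extensions
  placing 3:k first → 18 extensions
total linear extensions = 70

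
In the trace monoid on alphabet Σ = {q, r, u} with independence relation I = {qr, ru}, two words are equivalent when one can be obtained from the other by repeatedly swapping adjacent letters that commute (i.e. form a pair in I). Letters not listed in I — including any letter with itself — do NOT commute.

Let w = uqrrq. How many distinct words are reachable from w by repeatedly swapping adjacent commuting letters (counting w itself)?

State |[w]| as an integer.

#0=u has no predecessor
#1=q depends on [0:u]
#2=r has no predecessor
#3=r depends on [2:r]
#4=q depends on [1:q]
sources: [0:u, 2:r]
N(rest) = Σ N(rest − s) over sources s of rest; N(one piece) = 1:
  size 1 → [3]=1  [4]=1
  size 2 → [1,4]=1  [2,3]=1  [3,4]=2
  size 3 → [0,1,4]=1  [1,3,4]=3  [2,3,4]=3
  first=0(u) contributes 6
  first=2(r) contributes 4
|[w]| = 10

10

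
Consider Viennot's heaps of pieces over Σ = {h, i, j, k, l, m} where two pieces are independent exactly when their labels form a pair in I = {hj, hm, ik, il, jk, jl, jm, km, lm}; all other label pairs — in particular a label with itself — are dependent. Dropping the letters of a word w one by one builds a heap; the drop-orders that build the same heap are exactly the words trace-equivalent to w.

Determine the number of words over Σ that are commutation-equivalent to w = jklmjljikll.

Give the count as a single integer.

drop 0:j onto floor
drop 1:k onto floor
drop 2:l onto {1:k}
drop 3:m onto floor
drop 4:j onto {0:j}
drop 5:l onto {2:l}
drop 6:j onto {4:j}
drop 7:i onto {3:m, 6:j}
drop 8:k onto {5:l}
drop 9:l onto {8:k}
drop 10:l onto {9:l}
ground layer = {0:j, 1:k, 3:m}
drop-orders for the pieces not yet dropped (sum over which currently-grounded one goes next):
  1 to go: {7} 1  {10} 1
  2 to go: {3,7} 1  {6,7} 1  {7,10} 2  {9,10} 1
  3 to go: {3,6,7} 2  {3,7,10} 3  {4,6,7} 1  {6,7,10} 3  {7,9,10} 3  {8,9,10} 1
  4 to go: {0,4,6,7} 1  {3,4,6,7} 3  {3,6,7,10} 8  {3,7,9,10} 6  {4,6,7,10} 4  {5,8,9,10} 1  {6,7,9,10} 6  {7,8,9,10} 4
  5 to go: {0,3,4,6,7} 4  {0,4,6,7,10} 5  {2,5,8,9,10} 1  {3,4,6,7,10} 15  {3,6,7,9,10} 20  {3,7,8,9,10} 10  {4,6,7,9,10} 10  {5,7,8,9,10} 5  {6,7,8,9,10} 10
  6 to go: {0,3,4,6,7,10} 24  {0,4,6,7,9,10} 15  {1,2,5,8,9,10} 1  {2,5,7,8,9,10} 6  {3,4,6,7,9,10} 45  {3,5,7,8,9,10} 15  {3,6,7,8,9,10} 40  {4,6,7,8,9,10} 20  {5,6,7,8,9,10} 15
  7 to go: {0,3,4,6,7,9,10} 84  {0,4,6,7,8,9,10} 35  {1,2,5,7,8,9,10} 7  {2,3,5,7,8,9,10} 21  {2,5,6,7,8,9,10} 21  {3,4,6,7,8,9,10} 105  {3,5,6,7,8,9,10} 70  {4,5,6,7,8,9,10} 35
  8 to go: {0,3,4,6,7,8,9,10} 224  {0,4,5,6,7,8,9,10} 70  {1,2,3,5,7,8,9,10} 28  {1,2,5,6,7,8,9,10} 28  {2,3,5,6,7,8,9,10} 112  {2,4,5,6,7,8,9,10} 56  {3,4,5,6,7,8,9,10} 210
  9 to go: {0,2,4,5,6,7,8,9,10} 126  {0,3,4,5,6,7,8,9,10} 504  {1,2,3,5,6,7,8,9,10} 168  {1,2,4,5,6,7,8,9,10} 84  {2,3,4,5,6,7,8,9,10} 378
  if 0:j drops first: 630 orders
  if 1:k drops first: 1008 orders
  if 3:m drops first: 210 orders
heap linearizations: 1848

1848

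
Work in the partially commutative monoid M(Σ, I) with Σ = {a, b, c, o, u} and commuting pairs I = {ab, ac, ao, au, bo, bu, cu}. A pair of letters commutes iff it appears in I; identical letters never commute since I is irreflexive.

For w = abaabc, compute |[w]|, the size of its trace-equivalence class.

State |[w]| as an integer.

20

#0=a has no predecessor
#1=b has no predecessor
#2=a depends on [0:a]
#3=a depends on [2:a]
#4=b depends on [1:b]
#5=c depends on [4:b]
sources: [0:a, 1:b]
N(rest) = Σ N(rest − s) over sources s of rest; N(one piece) = 1:
  size 1 → [3]=1  [5]=1
  size 2 → [2,3]=1  [3,5]=2  [4,5]=1
  size 3 → [0,2,3]=1  [1,4,5]=1  [2,3,5]=3  [3,4,5]=3
  size 4 → [0,2,3,5]=4  [1,3,4,5]=4  [2,3,4,5]=6
  first=0(a) contributes 10
  first=1(b) contributes 10
|[w]| = 20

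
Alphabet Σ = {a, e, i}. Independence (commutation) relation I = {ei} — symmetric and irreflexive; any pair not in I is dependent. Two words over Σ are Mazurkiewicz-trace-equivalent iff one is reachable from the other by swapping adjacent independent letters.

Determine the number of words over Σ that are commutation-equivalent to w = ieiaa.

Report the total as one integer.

piece 0:i — minimal
piece 1:e — minimal
piece 2:i rests on {0:i}
piece 3:a rests on {1:e, 2:i}
piece 4:a rests on {3:a}
minimal pieces: {0:i, 1:e}
ways to finish when only these pieces remain (= sum over removing one remaining piece with nothing left below it):
  1 left: {4}→1
  2 left: {3,4}→1
  3 left: {1,3,4}→1  {2,3,4}→1
  placing 0:i first → 2 extensions
  placing 1:e first → 1 extensions
total linear extensions = 3

3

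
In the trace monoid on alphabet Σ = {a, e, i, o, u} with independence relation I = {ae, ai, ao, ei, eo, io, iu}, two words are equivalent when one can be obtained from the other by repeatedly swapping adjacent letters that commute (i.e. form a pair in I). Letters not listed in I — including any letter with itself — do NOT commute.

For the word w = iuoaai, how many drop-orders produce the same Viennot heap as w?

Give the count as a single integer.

45

piece 0:i — minimal
piece 1:u — minimal
piece 2:o rests on {1:u}
piece 3:a rests on {1:u}
piece 4:a rests on {3:a}
piece 5:i rests on {0:i}
minimal pieces: {0:i, 1:u}
ways to finish when only these pieces remain (= sum over removing one remaining piece with nothing left below it):
  1 left: {2}→1  {4}→1  {5}→1
  2 left: {0,5}→1  {2,4}→2  {2,5}→2  {3,4}→1  {4,5}→2
  3 left: {0,2,5}→3  {0,4,5}→3  {2,3,4}→3  {2,4,5}→6  {3,4,5}→3
  4 left: {0,2,4,5}→12  {0,3,4,5}→6  {1,2,3,4}→3  {2,3,4,5}→12
  placing 0:i first → 15 extensions
  placing 1:u first → 30 extensions
total linear extensions = 45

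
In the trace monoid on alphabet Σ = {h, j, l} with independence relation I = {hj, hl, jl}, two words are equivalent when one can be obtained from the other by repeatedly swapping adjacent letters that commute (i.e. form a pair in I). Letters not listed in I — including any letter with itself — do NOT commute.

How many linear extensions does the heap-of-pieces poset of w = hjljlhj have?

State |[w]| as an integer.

piece 0:h — minimal
piece 1:j — minimal
piece 2:l — minimal
piece 3:j rests on {1:j}
piece 4:l rests on {2:l}
piece 5:h rests on {0:h}
piece 6:j rests on {3:j}
minimal pieces: {0:h, 1:j, 2:l}
ways to finish when only these pieces remain (= sum over removing one remaining piece with nothing left below it):
  1 left: {4}→1  {5}→1  {6}→1
  2 left: {0,5}→1  {2,4}→1  {3,6}→1  {4,5}→2  {4,6}→2  {5,6}→2
  3 left: {0,4,5}→3  {0,5,6}→3  {1,3,6}→1  {2,4,5}→3  {2,4,6}→3  {3,4,6}→3  {3,5,6}→3  {4,5,6}→6
  4 left: {0,2,4,5}→6  {0,3,5,6}→6  {0,4,5,6}→12  {1,3,4,6}→4  {1,3,5,6}→4  {2,3,4,6}→6  {2,4,5,6}→12  {3,4,5,6}→12
  5 left: {0,1,3,5,6}→10  {0,2,4,5,6}→30  {0,3,4,5,6}→30  {1,2,3,4,6}→10  {1,3,4,5,6}→20  {2,3,4,5,6}→30
  placing 0:h first → 60 extensions
  placing 1:j first → 90 extensions
  placing 2:l first → 60 extensions
total linear extensions = 210

210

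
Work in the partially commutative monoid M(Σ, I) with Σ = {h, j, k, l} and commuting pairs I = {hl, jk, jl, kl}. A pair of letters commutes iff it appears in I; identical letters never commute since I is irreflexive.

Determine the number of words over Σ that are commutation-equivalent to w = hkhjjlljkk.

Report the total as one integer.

450

#0=h has no predecessor
#1=k depends on [0:h]
#2=h depends on [1:k]
#3=j depends on [2:h]
#4=j depends on [3:j]
#5=l has no predecessor
#6=l depends on [5:l]
#7=j depends on [4:j]
#8=k depends on [2:h]
#9=k depends on [8:k]
sources: [0:h, 5:l]
N(rest) = Σ N(rest − s) over sources s of rest; N(one piece) = 1:
  size 1 → [6]=1  [7]=1  [9]=1
  size 2 → [4,7]=1  [5,6]=1  [6,7]=2  [6,9]=2  [7,9]=2  [8,9]=1
  size 3 → [3,4,7]=1  [4,6,7]=3  [4,7,9]=3  [5,6,7]=3  [5,6,9]=3  [6,7,9]=6  [6,8,9]=3  [7,8,9]=3
  size 4 → [3,4,6,7]=4  [3,4,7,9]=4  [4,5,6,7]=6  [4,6,7,9]=12  [4,7,8,9]=6  [5,6,7,9]=12  [5,6,8,9]=6  [6,7,8,9]=12
  size 5 → [3,4,5,6,7]=10  [3,4,6,7,9]=20  [3,4,7,8,9]=10  [4,5,6,7,9]=30  [4,6,7,8,9]=30  [5,6,7,8,9]=30
  size 6 → [2,3,4,7,8,9]=10  [3,4,5,6,7,9]=60  [3,4,6,7,8,9]=60  [4,5,6,7,8,9]=90
  size 7 → [1,2,3,4,7,8,9]=10  [2,3,4,6,7,8,9]=70  [3,4,5,6,7,8,9]=210
  size 8 → [0,1,2,3,4,7,8,9]=10  [1,2,3,4,6,7,8,9]=80  [2,3,4,5,6,7,8,9]=280
  first=0(h) contributes 360
  first=5(l) contributes 90
|[w]| = 450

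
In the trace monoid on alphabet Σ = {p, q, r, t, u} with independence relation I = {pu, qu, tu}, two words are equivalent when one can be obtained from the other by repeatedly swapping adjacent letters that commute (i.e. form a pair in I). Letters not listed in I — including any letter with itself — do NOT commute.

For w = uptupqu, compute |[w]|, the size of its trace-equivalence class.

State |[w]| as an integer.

#0=u has no predecessor
#1=p has no predecessor
#2=t depends on [1:p]
#3=u depends on [0:u]
#4=p depends on [2:t]
#5=q depends on [4:p]
#6=u depends on [3:u]
sources: [0:u, 1:p]
N(rest) = Σ N(rest − s) over sources s of rest; N(one piece) = 1:
  size 1 → [5]=1  [6]=1
  size 2 → [3,6]=1  [4,5]=1  [5,6]=2
  size 3 → [0,3,6]=1  [2,4,5]=1  [3,5,6]=3  [4,5,6]=3
  size 4 → [0,3,5,6]=4  [1,2,4,5]=1  [2,4,5,6]=4  [3,4,5,6]=6
  size 5 → [0,3,4,5,6]=10  [1,2,4,5,6]=5  [2,3,4,5,6]=10
  first=0(u) contributes 15
  first=1(p) contributes 20
|[w]| = 35

35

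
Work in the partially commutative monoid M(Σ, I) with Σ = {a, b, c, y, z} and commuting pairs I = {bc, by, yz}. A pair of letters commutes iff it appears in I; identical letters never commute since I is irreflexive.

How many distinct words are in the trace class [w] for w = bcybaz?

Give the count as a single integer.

6

0(b) covers ∅
1(c) covers ∅
2(y) covers 1:c
3(b) covers 0:b
4(a) covers 2:y, 3:b
5(z) covers 4:a
floor of heap: 0:b, 1:c
completions by unplaced set U, small U first (add the entries for U minus each lowest piece of U):
  |U|=1: {5}:1
  |U|=2: {4,5}:1
  |U|=3: {2,4,5}:1  {3,4,5}:1
  |U|=4: {0,3,4,5}:1  {1,2,4,5}:1  {2,3,4,5}:2
  start at 0(b): 3
  start at 1(c): 3
sum over floor = 6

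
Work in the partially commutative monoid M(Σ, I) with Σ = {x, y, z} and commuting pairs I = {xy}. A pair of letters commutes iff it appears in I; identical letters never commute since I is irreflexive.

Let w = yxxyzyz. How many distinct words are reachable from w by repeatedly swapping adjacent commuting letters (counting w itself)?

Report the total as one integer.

6

#0=y has no predecessor
#1=x has no predecessor
#2=x depends on [1:x]
#3=y depends on [0:y]
#4=z depends on [2:x, 3:y]
#5=y depends on [4:z]
#6=z depends on [5:y]
sources: [0:y, 1:x]
N(rest) = Σ N(rest − s) over sources s of rest; N(one piece) = 1:
  size 1 → [6]=1
  size 2 → [5,6]=1
  size 3 → [4,5,6]=1
  size 4 → [2,4,5,6]=1  [3,4,5,6]=1
  size 5 → [0,3,4,5,6]=1  [1,2,4,5,6]=1  [2,3,4,5,6]=2
  first=0(y) contributes 3
  first=1(x) contributes 3
|[w]| = 6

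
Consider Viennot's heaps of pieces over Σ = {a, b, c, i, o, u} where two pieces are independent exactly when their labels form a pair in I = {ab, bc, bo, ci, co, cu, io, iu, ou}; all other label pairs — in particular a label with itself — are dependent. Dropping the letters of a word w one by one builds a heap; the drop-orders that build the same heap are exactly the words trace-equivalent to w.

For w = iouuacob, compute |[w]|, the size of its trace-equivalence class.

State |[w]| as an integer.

drop 0:i onto floor
drop 1:o onto floor
drop 2:u onto floor
drop 3:u onto {2:u}
drop 4:a onto {0:i, 1:o, 3:u}
drop 5:c onto {4:a}
drop 6:o onto {4:a}
drop 7:b onto {0:i, 3:u}
ground layer = {0:i, 1:o, 2:u}
drop-orders for the pieces not yet dropped (sum over which currently-grounded one goes next):
  1 to go: {5} 1  {6} 1  {7} 1
  2 to go: {5,6} 2  {5,7} 2  {6,7} 2
  3 to go: {4,5,6} 2  {5,6,7} 6
  4 to go: {1,4,5,6} 2  {4,5,6,7} 8
  5 to go: {0,4,5,6,7} 8  {1,4,5,6,7} 10  {3,4,5,6,7} 8
  6 to go: {0,1,4,5,6,7} 18  {0,3,4,5,6,7} 16  {1,3,4,5,6,7} 18  {2,3,4,5,6,7} 8
  if 0:i drops first: 26 orders
  if 1:o drops first: 24 orders
  if 2:u drops first: 52 orders
heap linearizations: 102

102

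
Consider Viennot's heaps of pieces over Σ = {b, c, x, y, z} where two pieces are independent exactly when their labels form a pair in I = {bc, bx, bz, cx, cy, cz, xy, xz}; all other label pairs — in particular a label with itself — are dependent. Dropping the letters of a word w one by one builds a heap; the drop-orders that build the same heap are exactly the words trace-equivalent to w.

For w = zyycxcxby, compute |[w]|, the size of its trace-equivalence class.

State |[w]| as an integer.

piece 0:z — minimal
piece 1:y rests on {0:z}
piece 2:y rests on {1:y}
piece 3:c — minimal
piece 4:x — minimal
piece 5:c rests on {3:c}
piece 6:x rests on {4:x}
piece 7:b rests on {2:y}
piece 8:y rests on {7:b}
minimal pieces: {0:z, 3:c, 4:x}
ways to finish when only these pieces remain (= sum over removing one remaining piece with nothing left below it):
  1 left: {5}→1  {6}→1  {8}→1
  2 left: {3,5}→1  {4,6}→1  {5,6}→2  {5,8}→2  {6,8}→2  {7,8}→1
  3 left: {2,7,8}→1  {3,5,6}→3  {3,5,8}→3  {4,5,6}→3  {4,6,8}→3  {5,6,8}→6  {5,7,8}→3  {6,7,8}→3
  4 left: {1,2,7,8}→1  {2,5,7,8}→4  {2,6,7,8}→4  {3,4,5,6}→6  {3,5,6,8}→12  {3,5,7,8}→6  {4,5,6,8}→12  {4,6,7,8}→6  {5,6,7,8}→12
  5 left: {0,1,2,7,8}→1  {1,2,5,7,8}→5  {1,2,6,7,8}→5  {2,3,5,7,8}→10  {2,4,6,7,8}→10  {2,5,6,7,8}→20  {3,4,5,6,8}→30  {3,5,6,7,8}→30  {4,5,6,7,8}→30
  6 left: {0,1,2,5,7,8}→6  {0,1,2,6,7,8}→6  {1,2,3,5,7,8}→15  {1,2,4,6,7,8}→15  {1,2,5,6,7,8}→30  {2,3,5,6,7,8}→60  {2,4,5,6,7,8}→60  {3,4,5,6,7,8}→90
  7 left: {0,1,2,3,5,7,8}→21  {0,1,2,4,6,7,8}→21  {0,1,2,5,6,7,8}→42  {1,2,3,5,6,7,8}→105  {1,2,4,5,6,7,8}→105  {2,3,4,5,6,7,8}→210
  placing 0:z first → 420 extensions
  placing 3:c first → 168 extensions
  placing 4:x first → 168 extensions
total linear extensions = 756

756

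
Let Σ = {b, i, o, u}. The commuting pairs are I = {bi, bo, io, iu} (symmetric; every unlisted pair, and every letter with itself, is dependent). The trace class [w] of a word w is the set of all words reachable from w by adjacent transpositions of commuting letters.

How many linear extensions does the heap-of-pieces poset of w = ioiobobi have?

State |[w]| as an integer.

560

drop 0:i onto floor
drop 1:o onto floor
drop 2:i onto {0:i}
drop 3:o onto {1:o}
drop 4:b onto floor
drop 5:o onto {3:o}
drop 6:b onto {4:b}
drop 7:i onto {2:i}
ground layer = {0:i, 1:o, 4:b}
drop-orders for the pieces not yet dropped (sum over which currently-grounded one goes next):
  1 to go: {5} 1  {6} 1  {7} 1
  2 to go: {2,7} 1  {3,5} 1  {4,6} 1  {5,6} 2  {5,7} 2  {6,7} 2
  3 to go: {0,2,7} 1  {1,3,5} 1  {2,5,7} 3  {2,6,7} 3  {3,5,6} 3  {3,5,7} 3  {4,5,6} 3  {4,6,7} 3  {5,6,7} 6
  4 to go: {0,2,5,7} 4  {0,2,6,7} 4  {1,3,5,6} 4  {1,3,5,7} 4  {2,3,5,7} 6  {2,4,6,7} 6  {2,5,6,7} 12  {3,4,5,6} 6  {3,5,6,7} 12  {4,5,6,7} 12
  5 to go: {0,2,3,5,7} 10  {0,2,4,6,7} 10  {0,2,5,6,7} 20  {1,2,3,5,7} 10  {1,3,4,5,6} 10  {1,3,5,6,7} 20  {2,3,5,6,7} 30  {2,4,5,6,7} 30  {3,4,5,6,7} 30
  6 to go: {0,1,2,3,5,7} 20  {0,2,3,5,6,7} 60  {0,2,4,5,6,7} 60  {1,2,3,5,6,7} 60  {1,3,4,5,6,7} 60  {2,3,4,5,6,7} 90
  if 0:i drops first: 210 orders
  if 1:o drops first: 210 orders
  if 4:b drops first: 140 orders
heap linearizations: 560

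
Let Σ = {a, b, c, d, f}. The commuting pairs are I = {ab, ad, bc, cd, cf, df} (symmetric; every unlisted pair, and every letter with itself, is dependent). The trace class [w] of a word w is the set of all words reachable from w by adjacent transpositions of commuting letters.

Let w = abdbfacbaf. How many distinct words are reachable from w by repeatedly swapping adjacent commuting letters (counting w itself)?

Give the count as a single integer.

16

#0=a has no predecessor
#1=b has no predecessor
#2=d depends on [1:b]
#3=b depends on [2:d]
#4=f depends on [0:a, 3:b]
#5=a depends on [4:f]
#6=c depends on [5:a]
#7=b depends on [4:f]
#8=a depends on [6:c]
#9=f depends on [7:b, 8:a]
sources: [0:a, 1:b]
N(rest) = Σ N(rest − s) over sources s of rest; N(one piece) = 1:
  size 1 → [9]=1
  size 2 → [7,9]=1  [8,9]=1
  size 3 → [6,8,9]=1  [7,8,9]=2
  size 4 → [5,6,8,9]=1  [6,7,8,9]=3
  size 5 → [5,6,7,8,9]=4
  size 6 → [4,5,6,7,8,9]=4
  size 7 → [0,4,5,6,7,8,9]=4  [3,4,5,6,7,8,9]=4
  size 8 → [0,3,4,5,6,7,8,9]=8  [2,3,4,5,6,7,8,9]=4
  first=0(a) contributes 4
  first=1(b) contributes 12
|[w]| = 16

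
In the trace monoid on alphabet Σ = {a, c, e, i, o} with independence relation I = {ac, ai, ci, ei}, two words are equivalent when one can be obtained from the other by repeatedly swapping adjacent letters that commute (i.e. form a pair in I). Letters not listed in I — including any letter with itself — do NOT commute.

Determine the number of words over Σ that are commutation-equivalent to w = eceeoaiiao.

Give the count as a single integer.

0(e) covers ∅
1(c) covers 0:e
2(e) covers 1:c
3(e) covers 2:e
4(o) covers 3:e
5(a) covers 4:o
6(i) covers 4:o
7(i) covers 6:i
8(a) covers 5:a
9(o) covers 7:i, 8:a
floor of heap: 0:e
completions by unplaced set U, small U first (add the entries for U minus each lowest piece of U):
  |U|=1: {9}:1
  |U|=2: {7,9}:1  {8,9}:1
  |U|=3: {5,8,9}:1  {6,7,9}:1  {7,8,9}:2
  |U|=4: {5,7,8,9}:3  {6,7,8,9}:3
  |U|=5: {5,6,7,8,9}:6
  |U|=6: {4,5,6,7,8,9}:6
  |U|=7: {3,4,5,6,7,8,9}:6
  |U|=8: {2,3,4,5,6,7,8,9}:6
  start at 0(e): 6

6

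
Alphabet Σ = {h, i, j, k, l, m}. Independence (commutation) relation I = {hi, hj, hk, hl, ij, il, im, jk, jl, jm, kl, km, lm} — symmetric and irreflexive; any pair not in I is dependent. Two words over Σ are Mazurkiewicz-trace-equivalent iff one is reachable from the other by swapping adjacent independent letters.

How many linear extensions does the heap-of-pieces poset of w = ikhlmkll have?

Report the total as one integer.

drop 0:i onto floor
drop 1:k onto {0:i}
drop 2:h onto floor
drop 3:l onto floor
drop 4:m onto {2:h}
drop 5:k onto {1:k}
drop 6:l onto {3:l}
drop 7:l onto {6:l}
ground layer = {0:i, 2:h, 3:l}
drop-orders for the pieces not yet dropped (sum over which currently-grounded one goes next):
  1 to go: {4} 1  {5} 1  {7} 1
  2 to go: {1,5} 1  {2,4} 1  {4,5} 2  {4,7} 2  {5,7} 2  {6,7} 1
  3 to go: {0,1,5} 1  {1,4,5} 3  {1,5,7} 3  {2,4,5} 3  {2,4,7} 3  {3,6,7} 1  {4,5,7} 6  {4,6,7} 3  {5,6,7} 3
  4 to go: {0,1,4,5} 4  {0,1,5,7} 4  {1,2,4,5} 6  {1,4,5,7} 12  {1,5,6,7} 6  {2,4,5,7} 12  {2,4,6,7} 6  {3,4,6,7} 4  {3,5,6,7} 4  {4,5,6,7} 12
  5 to go: {0,1,2,4,5} 10  {0,1,4,5,7} 20  {0,1,5,6,7} 10  {1,2,4,5,7} 30  {1,3,5,6,7} 10  {1,4,5,6,7} 30  {2,3,4,6,7} 10  {2,4,5,6,7} 30  {3,4,5,6,7} 20
  6 to go: {0,1,2,4,5,7} 60  {0,1,3,5,6,7} 20  {0,1,4,5,6,7} 60  {1,2,4,5,6,7} 90  {1,3,4,5,6,7} 60  {2,3,4,5,6,7} 60
  if 0:i drops first: 210 orders
  if 2:h drops first: 140 orders
  if 3:l drops first: 210 orders
heap linearizations: 560

560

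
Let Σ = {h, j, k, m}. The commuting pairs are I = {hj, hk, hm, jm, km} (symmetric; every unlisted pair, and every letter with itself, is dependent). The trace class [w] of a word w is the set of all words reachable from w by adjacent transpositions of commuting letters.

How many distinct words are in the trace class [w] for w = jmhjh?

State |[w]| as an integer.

30

piece 0:j — minimal
piece 1:m — minimal
piece 2:h — minimal
piece 3:j rests on {0:j}
piece 4:h rests on {2:h}
minimal pieces: {0:j, 1:m, 2:h}
ways to finish when only these pieces remain (= sum over removing one remaining piece with nothing left below it):
  1 left: {1}→1  {3}→1  {4}→1
  2 left: {0,3}→1  {1,3}→2  {1,4}→2  {2,4}→1  {3,4}→2
  3 left: {0,1,3}→3  {0,3,4}→3  {1,2,4}→3  {1,3,4}→6  {2,3,4}→3
  placing 0:j first → 12 extensions
  placing 1:m first → 6 extensions
  placing 2:h first → 12 extensions
total linear extensions = 30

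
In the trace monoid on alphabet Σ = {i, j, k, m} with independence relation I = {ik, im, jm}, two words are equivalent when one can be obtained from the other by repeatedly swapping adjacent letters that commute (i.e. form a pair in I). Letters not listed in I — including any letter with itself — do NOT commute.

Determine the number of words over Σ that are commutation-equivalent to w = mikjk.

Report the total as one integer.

3

piece 0:m — minimal
piece 1:i — minimal
piece 2:k rests on {0:m}
piece 3:j rests on {1:i, 2:k}
piece 4:k rests on {3:j}
minimal pieces: {0:m, 1:i}
ways to finish when only these pieces remain (= sum over removing one remaining piece with nothing left below it):
  1 left: {4}→1
  2 left: {3,4}→1
  3 left: {1,3,4}→1  {2,3,4}→1
  placing 0:m first → 2 extensions
  placing 1:i first → 1 extensions
total linear extensions = 3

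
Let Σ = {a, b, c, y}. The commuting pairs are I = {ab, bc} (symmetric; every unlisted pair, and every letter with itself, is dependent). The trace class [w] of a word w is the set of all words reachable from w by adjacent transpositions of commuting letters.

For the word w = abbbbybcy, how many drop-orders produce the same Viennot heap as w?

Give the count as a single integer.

10

0(a) covers ∅
1(b) covers ∅
2(b) covers 1:b
3(b) covers 2:b
4(b) covers 3:b
5(y) covers 0:a, 4:b
6(b) covers 5:y
7(c) covers 5:y
8(y) covers 6:b, 7:c
floor of heap: 0:a, 1:b
completions by unplaced set U, small U first (add the entries for U minus each lowest piece of U):
  |U|=1: {8}:1
  |U|=2: {6,8}:1  {7,8}:1
  |U|=3: {6,7,8}:2
  |U|=4: {5,6,7,8}:2
  |U|=5: {0,5,6,7,8}:2  {4,5,6,7,8}:2
  |U|=6: {0,4,5,6,7,8}:4  {3,4,5,6,7,8}:2
  |U|=7: {0,3,4,5,6,7,8}:6  {2,3,4,5,6,7,8}:2
  start at 0(a): 2
  start at 1(b): 8
sum over floor = 10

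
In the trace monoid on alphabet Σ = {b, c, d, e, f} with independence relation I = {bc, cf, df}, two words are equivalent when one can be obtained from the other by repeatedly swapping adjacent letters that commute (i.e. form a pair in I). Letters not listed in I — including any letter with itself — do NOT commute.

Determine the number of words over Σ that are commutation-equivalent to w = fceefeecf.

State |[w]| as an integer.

4

0(f) covers ∅
1(c) covers ∅
2(e) covers 0:f, 1:c
3(e) covers 2:e
4(f) covers 3:e
5(e) covers 4:f
6(e) covers 5:e
7(c) covers 6:e
8(f) covers 6:e
floor of heap: 0:f, 1:c
completions by unplaced set U, small U first (add the entries for U minus each lowest piece of U):
  |U|=1: {7}:1  {8}:1
  |U|=2: {7,8}:2
  |U|=3: {6,7,8}:2
  |U|=4: {5,6,7,8}:2
  |U|=5: {4,5,6,7,8}:2
  |U|=6: {3,4,5,6,7,8}:2
  |U|=7: {2,3,4,5,6,7,8}:2
  start at 0(f): 2
  start at 1(c): 2
sum over floor = 4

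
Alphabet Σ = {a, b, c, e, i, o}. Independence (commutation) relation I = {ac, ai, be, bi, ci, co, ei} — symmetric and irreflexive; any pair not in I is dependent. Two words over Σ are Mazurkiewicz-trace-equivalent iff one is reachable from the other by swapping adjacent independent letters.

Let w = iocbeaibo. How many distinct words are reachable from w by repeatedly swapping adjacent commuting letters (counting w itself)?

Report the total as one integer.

32

piece 0:i — minimal
piece 1:o rests on {0:i}
piece 2:c — minimal
piece 3:b rests on {1:o, 2:c}
piece 4:e rests on {1:o, 2:c}
piece 5:a rests on {3:b, 4:e}
piece 6:i rests on {1:o}
piece 7:b rests on {5:a}
piece 8:o rests on {6:i, 7:b}
minimal pieces: {0:i, 2:c}
ways to finish when only these pieces remain (= sum over removing one remaining piece with nothing left below it):
  1 left: {8}→1
  2 left: {6,8}→1  {7,8}→1
  3 left: {5,7,8}→1  {6,7,8}→2
  4 left: {3,5,7,8}→1  {4,5,7,8}→1  {5,6,7,8}→3
  5 left: {3,4,5,7,8}→2  {3,5,6,7,8}→4  {4,5,6,7,8}→4
  6 left: {2,3,4,5,7,8}→2  {3,4,5,6,7,8}→10
  7 left: {1,3,4,5,6,7,8}→10  {2,3,4,5,6,7,8}→12
  placing 0:i first → 22 extensions
  placing 2:c first → 10 extensions
total linear extensions = 32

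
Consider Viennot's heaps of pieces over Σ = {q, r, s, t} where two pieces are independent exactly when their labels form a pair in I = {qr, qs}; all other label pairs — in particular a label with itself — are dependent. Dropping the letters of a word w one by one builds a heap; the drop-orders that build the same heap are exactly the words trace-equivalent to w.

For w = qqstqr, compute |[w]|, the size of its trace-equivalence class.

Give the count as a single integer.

6

piece 0:q — minimal
piece 1:q rests on {0:q}
piece 2:s — minimal
piece 3:t rests on {1:q, 2:s}
piece 4:q rests on {3:t}
piece 5:r rests on {3:t}
minimal pieces: {0:q, 2:s}
ways to finish when only these pieces remain (= sum over removing one remaining piece with nothing left below it):
  1 left: {4}→1  {5}→1
  2 left: {4,5}→2
  3 left: {3,4,5}→2
  4 left: {1,3,4,5}→2  {2,3,4,5}→2
  placing 0:q first → 4 extensions
  placing 2:s first → 2 extensions
total linear extensions = 6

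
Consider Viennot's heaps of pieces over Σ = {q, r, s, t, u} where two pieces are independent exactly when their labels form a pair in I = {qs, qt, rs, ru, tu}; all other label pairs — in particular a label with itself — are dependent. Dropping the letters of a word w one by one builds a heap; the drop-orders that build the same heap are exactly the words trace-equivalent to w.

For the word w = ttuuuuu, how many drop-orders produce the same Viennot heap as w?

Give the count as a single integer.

#0=t has no predecessor
#1=t depends on [0:t]
#2=u has no predecessor
#3=u depends on [2:u]
#4=u depends on [3:u]
#5=u depends on [4:u]
#6=u depends on [5:u]
sources: [0:t, 2:u]
N(rest) = Σ N(rest − s) over sources s of rest; N(one piece) = 1:
  size 1 → [1]=1  [6]=1
  size 2 → [0,1]=1  [1,6]=2  [5,6]=1
  size 3 → [0,1,6]=3  [1,5,6]=3  [4,5,6]=1
  size 4 → [0,1,5,6]=6  [1,4,5,6]=4  [3,4,5,6]=1
  size 5 → [0,1,4,5,6]=10  [1,3,4,5,6]=5  [2,3,4,5,6]=1
  first=0(t) contributes 6
  first=2(u) contributes 15
|[w]| = 21

21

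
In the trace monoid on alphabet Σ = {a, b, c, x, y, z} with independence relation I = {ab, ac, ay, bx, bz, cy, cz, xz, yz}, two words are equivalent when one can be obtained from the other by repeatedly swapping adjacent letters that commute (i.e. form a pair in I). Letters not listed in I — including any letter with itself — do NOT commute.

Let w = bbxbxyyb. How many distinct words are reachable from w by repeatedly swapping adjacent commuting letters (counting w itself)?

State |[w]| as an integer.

drop 0:b onto floor
drop 1:b onto {0:b}
drop 2:x onto floor
drop 3:b onto {1:b}
drop 4:x onto {2:x}
drop 5:y onto {3:b, 4:x}
drop 6:y onto {5:y}
drop 7:b onto {6:y}
ground layer = {0:b, 2:x}
drop-orders for the pieces not yet dropped (sum over which currently-grounded one goes next):
  1 to go: {7} 1
  2 to go: {6,7} 1
  3 to go: {5,6,7} 1
  4 to go: {3,5,6,7} 1  {4,5,6,7} 1
  5 to go: {1,3,5,6,7} 1  {2,4,5,6,7} 1  {3,4,5,6,7} 2
  6 to go: {0,1,3,5,6,7} 1  {1,3,4,5,6,7} 3  {2,3,4,5,6,7} 3
  if 0:b drops first: 6 orders
  if 2:x drops first: 4 orders
heap linearizations: 10

10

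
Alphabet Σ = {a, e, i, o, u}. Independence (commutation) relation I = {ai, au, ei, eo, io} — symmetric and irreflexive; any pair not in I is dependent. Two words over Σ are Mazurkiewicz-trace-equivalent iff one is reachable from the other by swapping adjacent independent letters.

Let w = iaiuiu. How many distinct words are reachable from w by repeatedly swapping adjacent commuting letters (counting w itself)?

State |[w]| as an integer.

piece 0:i — minimal
piece 1:a — minimal
piece 2:i rests on {0:i}
piece 3:u rests on {2:i}
piece 4:i rests on {3:u}
piece 5:u rests on {4:i}
minimal pieces: {0:i, 1:a}
ways to finish when only these pieces remain (= sum over removing one remaining piece with nothing left below it):
  1 left: {1}→1  {5}→1
  2 left: {1,5}→2  {4,5}→1
  3 left: {1,4,5}→3  {3,4,5}→1
  4 left: {1,3,4,5}→4  {2,3,4,5}→1
  placing 0:i first → 5 extensions
  placing 1:a first → 1 extensions
total linear extensions = 6

6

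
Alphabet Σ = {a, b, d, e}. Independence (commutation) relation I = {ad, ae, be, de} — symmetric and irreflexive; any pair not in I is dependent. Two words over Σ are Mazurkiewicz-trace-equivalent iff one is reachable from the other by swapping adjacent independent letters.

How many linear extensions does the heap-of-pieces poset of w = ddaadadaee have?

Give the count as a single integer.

3150

0(d) covers ∅
1(d) covers 0:d
2(a) covers ∅
3(a) covers 2:a
4(d) covers 1:d
5(a) covers 3:a
6(d) covers 4:d
7(a) covers 5:a
8(e) covers ∅
9(e) covers 8:e
floor of heap: 0:d, 2:a, 8:e
completions by unplaced set U, small U first (add the entries for U minus each lowest piece of U):
  |U|=1: {6}:1  {7}:1  {9}:1
  |U|=2: {4,6}:1  {5,7}:1  {6,7}:2  {6,9}:2  {7,9}:2  {8,9}:1
  |U|=3: {1,4,6}:1  {3,5,7}:1  {4,6,7}:3  {4,6,9}:3  {5,6,7}:3  {5,7,9}:3  {6,7,9}:6  {6,8,9}:3  {7,8,9}:3
  |U|=4: {0,1,4,6}:1  {1,4,6,7}:4  {1,4,6,9}:4  {2,3,5,7}:1  {3,5,6,7}:4  {3,5,7,9}:4  {4,5,6,7}:6  {4,6,7,9}:12  {4,6,8,9}:6  {5,6,7,9}:12  {5,7,8,9}:6  {6,7,8,9}:12
  |U|=5: {0,1,4,6,7}:5  {0,1,4,6,9}:5  {1,4,5,6,7}:10  {1,4,6,7,9}:20  {1,4,6,8,9}:10  {2,3,5,6,7}:5  {2,3,5,7,9}:5  {3,4,5,6,7}:10  {3,5,6,7,9}:20  {3,5,7,8,9}:10  {4,5,6,7,9}:30  {4,6,7,8,9}:30  {5,6,7,8,9}:30
  |U|=6: {0,1,4,5,6,7}:15  {0,1,4,6,7,9}:30  {0,1,4,6,8,9}:15  {1,3,4,5,6,7}:20  {1,4,5,6,7,9}:60  {1,4,6,7,8,9}:60  {2,3,4,5,6,7}:15  {2,3,5,6,7,9}:30  {2,3,5,7,8,9}:15  {3,4,5,6,7,9}:60  {3,5,6,7,8,9}:60  {4,5,6,7,8,9}:90
  |U|=7: {0,1,3,4,5,6,7}:35  {0,1,4,5,6,7,9}:105  {0,1,4,6,7,8,9}:105  {1,2,3,4,5,6,7}:35  {1,3,4,5,6,7,9}:140  {1,4,5,6,7,8,9}:210  {2,3,4,5,6,7,9}:105  {2,3,5,6,7,8,9}:105  {3,4,5,6,7,8,9}:210
  |U|=8: {0,1,2,3,4,5,6,7}:70  {0,1,3,4,5,6,7,9}:280  {0,1,4,5,6,7,8,9}:420  {1,2,3,4,5,6,7,9}:280  {1,3,4,5,6,7,8,9}:560  {2,3,4,5,6,7,8,9}:420
  start at 0(d): 1260
  start at 2(a): 1260
  start at 8(e): 630
sum over floor = 3150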